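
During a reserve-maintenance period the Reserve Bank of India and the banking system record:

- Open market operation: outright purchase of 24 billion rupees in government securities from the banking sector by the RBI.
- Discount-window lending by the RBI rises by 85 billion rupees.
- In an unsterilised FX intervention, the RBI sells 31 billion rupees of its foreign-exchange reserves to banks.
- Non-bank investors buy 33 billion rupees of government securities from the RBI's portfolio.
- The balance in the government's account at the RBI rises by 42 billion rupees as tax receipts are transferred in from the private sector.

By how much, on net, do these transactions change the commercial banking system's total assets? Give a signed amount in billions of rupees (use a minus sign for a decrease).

OMO purchase (from banks) 24 billion rupees: just an asset swap on bank balance sheets → 0.
Discount-window loan 85 billion rupees: bank balance sheets expand → +85B.
FX sale 31 billion rupees: just an asset swap on bank balance sheets → 0.
Asset sale (to non-banks) 33 billion rupees: bank balance sheets shrink → −33B.
Government account inflow 42 billion rupees: bank balance sheets shrink → −42B.
Net: 0 + 85 + 0 − 33 − 42 = +10 billion.

+10 billion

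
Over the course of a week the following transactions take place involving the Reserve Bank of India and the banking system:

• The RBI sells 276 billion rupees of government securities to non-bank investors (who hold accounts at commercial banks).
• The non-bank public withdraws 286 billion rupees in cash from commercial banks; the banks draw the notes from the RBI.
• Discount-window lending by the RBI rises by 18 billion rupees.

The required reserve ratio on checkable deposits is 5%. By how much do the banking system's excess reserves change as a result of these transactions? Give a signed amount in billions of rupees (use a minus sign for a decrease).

-515.9 billion

Asset sale (to non-banks) 276 billion rupees: reserves −276B, deposits −276B.
Currency withdrawal 286 billion rupees: reserves −286B, deposits −286B.
Discount-window loan 18 billion rupees: reserves +18B, deposits 0.
Totals: Δreserves = −544B, Δdeposits = −562B.
Δrequired reserves = 5% × −562B = −28.1B.
Δexcess reserves = Δreserves − Δrequired = −544B − (−28.1B) = -515.9 billion.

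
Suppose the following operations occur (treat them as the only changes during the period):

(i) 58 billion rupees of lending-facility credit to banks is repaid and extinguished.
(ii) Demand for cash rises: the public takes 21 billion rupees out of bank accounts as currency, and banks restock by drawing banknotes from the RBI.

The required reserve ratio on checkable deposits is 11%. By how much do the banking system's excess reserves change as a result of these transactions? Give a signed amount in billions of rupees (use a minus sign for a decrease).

Discount-window repayment 58 billion rupees: reserves −58B, deposits 0.
Currency withdrawal 21 billion rupees: reserves −21B, deposits −21B.
Totals: Δreserves = −79B, Δdeposits = −21B.
Δrequired reserves = 11% × −21B = −2.31B.
Δexcess reserves = Δreserves − Δrequired = −79B − (−2.31B) = -76.69 billion.

-76.69 billion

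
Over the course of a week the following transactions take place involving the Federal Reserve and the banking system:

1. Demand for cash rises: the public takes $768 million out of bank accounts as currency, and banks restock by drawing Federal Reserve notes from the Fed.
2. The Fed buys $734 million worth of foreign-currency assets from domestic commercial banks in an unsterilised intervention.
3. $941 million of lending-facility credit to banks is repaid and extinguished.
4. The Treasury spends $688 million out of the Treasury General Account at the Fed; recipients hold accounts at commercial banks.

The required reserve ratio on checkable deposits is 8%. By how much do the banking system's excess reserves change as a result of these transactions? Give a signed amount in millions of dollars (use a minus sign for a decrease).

Currency withdrawal $768 million: reserves −$768M, deposits −$768M.
FX purchase $734 million: reserves +$734M, deposits 0.
Discount-window repayment $941 million: reserves −$941M, deposits 0.
Government spending $688 million: reserves +$688M, deposits +$688M.
Totals: Δreserves = −$287M, Δdeposits = −$80M.
Δrequired reserves = 8% × −$80M = −$6.4M.
Δexcess reserves = Δreserves − Δrequired = −$287M − (−$6.4M) = -$280.6 million.

-$280.6 million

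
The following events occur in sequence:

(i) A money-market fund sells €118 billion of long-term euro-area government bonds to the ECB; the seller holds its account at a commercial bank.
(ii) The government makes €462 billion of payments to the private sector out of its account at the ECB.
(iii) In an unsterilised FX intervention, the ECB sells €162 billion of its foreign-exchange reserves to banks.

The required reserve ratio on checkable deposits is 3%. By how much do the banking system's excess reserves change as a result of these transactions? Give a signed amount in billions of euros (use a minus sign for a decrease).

Asset purchase (from non-banks) €118 billion: reserves +€118B, deposits +€118B.
Government spending €462 billion: reserves +€462B, deposits +€462B.
FX sale €162 billion: reserves −€162B, deposits 0.
Totals: Δreserves = +€418B, Δdeposits = +€580B.
Δrequired reserves = 3% × +€580B = +€17.4B.
Δexcess reserves = Δreserves − Δrequired = +€418B − (+€17.4B) = +€400.6 billion.

+€400.6 billion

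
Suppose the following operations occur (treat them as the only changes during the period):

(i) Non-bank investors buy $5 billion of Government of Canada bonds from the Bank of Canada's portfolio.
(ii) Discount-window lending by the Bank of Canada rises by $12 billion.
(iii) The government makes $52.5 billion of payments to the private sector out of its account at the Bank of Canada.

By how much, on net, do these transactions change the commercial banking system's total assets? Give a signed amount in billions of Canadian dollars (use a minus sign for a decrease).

+$59.5 billion

Asset sale (to non-banks) $5 billion: bank balance sheets shrink → −$5B.
Discount-window loan $12 billion: bank balance sheets expand → +$12B.
Government spending $52.5 billion: bank balance sheets expand → +$52.5B.
Net: −5 + 12 + 52.5 = +$59.5 billion.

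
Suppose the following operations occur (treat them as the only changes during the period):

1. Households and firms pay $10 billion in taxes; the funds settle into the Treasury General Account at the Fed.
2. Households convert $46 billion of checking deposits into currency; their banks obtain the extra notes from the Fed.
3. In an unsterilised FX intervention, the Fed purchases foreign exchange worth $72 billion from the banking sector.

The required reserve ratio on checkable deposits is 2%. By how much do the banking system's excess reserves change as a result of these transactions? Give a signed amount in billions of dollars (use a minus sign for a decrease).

+$17.12 billion

Government account inflow $10 billion: reserves −$10B, deposits −$10B.
Currency withdrawal $46 billion: reserves −$46B, deposits −$46B.
FX purchase $72 billion: reserves +$72B, deposits 0.
Totals: Δreserves = +$16B, Δdeposits = −$56B.
Δrequired reserves = 2% × −$56B = −$1.12B.
Δexcess reserves = Δreserves − Δrequired = +$16B − (−$1.12B) = +$17.12 billion.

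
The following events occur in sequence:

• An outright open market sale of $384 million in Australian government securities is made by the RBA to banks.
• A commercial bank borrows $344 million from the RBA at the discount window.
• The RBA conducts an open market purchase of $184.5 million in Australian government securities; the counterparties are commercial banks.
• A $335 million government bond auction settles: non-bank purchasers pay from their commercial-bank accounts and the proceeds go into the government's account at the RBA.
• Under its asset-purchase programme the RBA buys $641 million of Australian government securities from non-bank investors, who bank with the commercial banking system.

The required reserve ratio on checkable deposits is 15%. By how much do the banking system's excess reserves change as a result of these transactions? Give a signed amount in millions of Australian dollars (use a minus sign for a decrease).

+$404.6 million

OMO sale (to banks) $384 million: reserves −$384M, deposits 0.
Discount-window loan $344 million: reserves +$344M, deposits 0.
OMO purchase (from banks) $184.5 million: reserves +$184.5M, deposits 0.
Government account inflow $335 million: reserves −$335M, deposits −$335M.
Asset purchase (from non-banks) $641 million: reserves +$641M, deposits +$641M.
Totals: Δreserves = +$450.5M, Δdeposits = +$306M.
Δrequired reserves = 15% × +$306M = +$45.9M.
Δexcess reserves = Δreserves − Δrequired = +$450.5M − (+$45.9M) = +$404.6 million.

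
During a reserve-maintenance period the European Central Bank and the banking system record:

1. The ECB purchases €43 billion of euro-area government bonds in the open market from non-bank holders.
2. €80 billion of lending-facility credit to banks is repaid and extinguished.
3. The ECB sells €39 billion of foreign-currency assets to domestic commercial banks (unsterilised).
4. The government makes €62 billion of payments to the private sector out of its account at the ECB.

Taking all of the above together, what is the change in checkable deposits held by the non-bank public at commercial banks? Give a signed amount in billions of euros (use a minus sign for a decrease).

+€105 billion

Asset purchase (from non-banks) €43 billion: non-bank counterparties' bank balances rise → +€43B.
Discount-window repayment €80 billion: the counterparty is a bank, so public deposits are unchanged → 0.
FX sale €39 billion: the counterparty is a bank, so public deposits are unchanged → 0.
Government spending €62 billion: non-bank counterparties' bank balances rise → +€62B.
Net: 43 + 0 + 0 + 62 = +€105 billion.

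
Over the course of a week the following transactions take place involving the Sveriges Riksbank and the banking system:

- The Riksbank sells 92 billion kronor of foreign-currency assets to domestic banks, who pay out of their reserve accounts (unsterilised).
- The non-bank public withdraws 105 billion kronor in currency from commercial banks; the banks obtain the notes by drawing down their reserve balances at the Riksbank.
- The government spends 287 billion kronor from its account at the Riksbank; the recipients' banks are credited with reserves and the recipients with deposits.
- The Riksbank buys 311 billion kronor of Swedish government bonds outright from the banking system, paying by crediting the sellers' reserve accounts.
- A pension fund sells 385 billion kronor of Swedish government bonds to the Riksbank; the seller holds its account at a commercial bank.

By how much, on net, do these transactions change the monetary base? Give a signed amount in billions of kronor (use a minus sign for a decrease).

FX sale 92 billion kronor: Riksbank balance sheet contracts → −92B.
Currency withdrawal 105 billion kronor: just a shift between currency and reserves — both are base money → 0.
Government spending 287 billion kronor: a non-base liability converts back to reserves → +287B.
OMO purchase (from banks) 311 billion kronor: Riksbank balance sheet expands → +311B.
Asset purchase (from non-banks) 385 billion kronor: Riksbank balance sheet expands → +385B.
Net: −92 + 0 + 287 + 311 + 385 = +891 billion.

+891 billion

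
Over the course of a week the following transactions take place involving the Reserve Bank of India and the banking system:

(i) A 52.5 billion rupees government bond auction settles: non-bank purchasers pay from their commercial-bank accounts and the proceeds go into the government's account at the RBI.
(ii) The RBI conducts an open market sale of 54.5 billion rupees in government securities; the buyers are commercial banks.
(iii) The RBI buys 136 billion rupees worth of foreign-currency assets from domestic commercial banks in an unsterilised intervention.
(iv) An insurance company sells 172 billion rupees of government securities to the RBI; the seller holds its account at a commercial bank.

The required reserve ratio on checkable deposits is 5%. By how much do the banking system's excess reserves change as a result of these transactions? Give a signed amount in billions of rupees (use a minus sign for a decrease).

Government account inflow 52.5 billion rupees: reserves −52.5B, deposits −52.5B.
OMO sale (to banks) 54.5 billion rupees: reserves −54.5B, deposits 0.
FX purchase 136 billion rupees: reserves +136B, deposits 0.
Asset purchase (from non-banks) 172 billion rupees: reserves +172B, deposits +172B.
Totals: Δreserves = +201B, Δdeposits = +119.5B.
Δrequired reserves = 5% × +119.5B = +5.975B.
Δexcess reserves = Δreserves − Δrequired = +201B − (+5.975B) = +195.025 billion.

+195.025 billion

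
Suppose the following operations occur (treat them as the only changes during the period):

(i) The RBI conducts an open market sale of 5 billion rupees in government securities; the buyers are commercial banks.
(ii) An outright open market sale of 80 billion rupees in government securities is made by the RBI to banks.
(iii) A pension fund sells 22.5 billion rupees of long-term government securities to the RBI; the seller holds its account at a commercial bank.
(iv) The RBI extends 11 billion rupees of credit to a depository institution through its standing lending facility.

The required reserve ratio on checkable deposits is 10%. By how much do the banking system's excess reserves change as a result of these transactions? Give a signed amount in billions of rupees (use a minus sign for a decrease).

-53.75 billion

OMO sale (to banks) 5 billion rupees: reserves −5B, deposits 0.
OMO sale (to banks) 80 billion rupees: reserves −80B, deposits 0.
Asset purchase (from non-banks) 22.5 billion rupees: reserves +22.5B, deposits +22.5B.
Discount-window loan 11 billion rupees: reserves +11B, deposits 0.
Totals: Δreserves = −51.5B, Δdeposits = +22.5B.
Δrequired reserves = 10% × +22.5B = +2.25B.
Δexcess reserves = Δreserves − Δrequired = −51.5B − (+2.25B) = -53.75 billion.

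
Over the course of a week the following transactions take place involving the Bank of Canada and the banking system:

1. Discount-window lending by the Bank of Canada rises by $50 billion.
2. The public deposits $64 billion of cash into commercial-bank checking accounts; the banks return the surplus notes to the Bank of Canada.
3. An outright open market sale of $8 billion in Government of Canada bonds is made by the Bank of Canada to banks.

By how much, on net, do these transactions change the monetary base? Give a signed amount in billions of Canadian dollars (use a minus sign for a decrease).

Discount-window loan $50 billion: Bank of Canada balance sheet expands → +$50B.
Currency deposit $64 billion: just a shift between currency and reserves — both are base money → 0.
OMO sale (to banks) $8 billion: Bank of Canada balance sheet contracts → −$8B.
Net: 50 + 0 − 8 = +$42 billion.

+$42 billion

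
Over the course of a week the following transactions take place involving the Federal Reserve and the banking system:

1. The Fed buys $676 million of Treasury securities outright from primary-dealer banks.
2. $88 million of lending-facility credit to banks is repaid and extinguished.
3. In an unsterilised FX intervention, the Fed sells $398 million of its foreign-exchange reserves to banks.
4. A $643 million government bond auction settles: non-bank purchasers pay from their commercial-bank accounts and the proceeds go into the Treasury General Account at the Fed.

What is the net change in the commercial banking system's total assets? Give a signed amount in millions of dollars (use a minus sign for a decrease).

Fed balance sheet:
  Assets:      Securities +$676M, Loans to banks −$88M, Foreign assets −$398M
  Liabilities: Bank reserves −$453M, Government deposits +$643M
Commercial banking system:
  Assets:      Reserves at CB −$453M, Securities −$676M, Foreign assets +$398M
  Liabilities: Checkable deposits −$643M, Borrowings from CB −$88M
Change in total bank assets = -$731 million.

-$731 million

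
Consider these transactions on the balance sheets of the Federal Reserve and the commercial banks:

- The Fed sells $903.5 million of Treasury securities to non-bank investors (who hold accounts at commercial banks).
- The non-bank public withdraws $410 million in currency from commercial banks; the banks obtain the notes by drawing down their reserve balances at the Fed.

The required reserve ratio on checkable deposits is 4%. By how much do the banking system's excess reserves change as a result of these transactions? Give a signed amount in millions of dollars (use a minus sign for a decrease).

Asset sale (to non-banks) $903.5 million: reserves −$903.5M, deposits −$903.5M.
Currency withdrawal $410 million: reserves −$410M, deposits −$410M.
Totals: Δreserves = −$1313.5M, Δdeposits = −$1313.5M.
Δrequired reserves = 4% × −$1313.5M = −$52.54M.
Δexcess reserves = Δreserves − Δrequired = −$1313.5M − (−$52.54M) = -$1260.96 million.

-$1260.96 million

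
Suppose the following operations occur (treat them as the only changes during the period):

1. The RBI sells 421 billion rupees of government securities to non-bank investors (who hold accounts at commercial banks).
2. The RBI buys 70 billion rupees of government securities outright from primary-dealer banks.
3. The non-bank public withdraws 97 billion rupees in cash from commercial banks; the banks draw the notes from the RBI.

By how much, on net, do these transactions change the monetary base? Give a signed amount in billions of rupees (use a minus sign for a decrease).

RBI balance sheet:
  Assets:      Securities −351B
  Liabilities: Bank reserves −448B, Currency in circulation +97B
Commercial banking system:
  Assets:      Reserves at CB −448B, Securities −70B
  Liabilities: Checkable deposits −518B
Monetary base = currency + reserves: +97B + (−448B) = -351 billion.

-351 billion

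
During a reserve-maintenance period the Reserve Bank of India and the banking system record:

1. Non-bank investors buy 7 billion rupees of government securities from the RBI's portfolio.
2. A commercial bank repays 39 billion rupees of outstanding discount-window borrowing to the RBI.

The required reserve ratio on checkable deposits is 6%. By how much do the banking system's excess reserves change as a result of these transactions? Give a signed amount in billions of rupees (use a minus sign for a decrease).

Asset sale (to non-banks) 7 billion rupees: reserves −7B, deposits −7B.
Discount-window repayment 39 billion rupees: reserves −39B, deposits 0.
Totals: Δreserves = −46B, Δdeposits = −7B.
Δrequired reserves = 6% × −7B = −0.42B.
Δexcess reserves = Δreserves − Δrequired = −46B − (−0.42B) = -45.58 billion.

-45.58 billion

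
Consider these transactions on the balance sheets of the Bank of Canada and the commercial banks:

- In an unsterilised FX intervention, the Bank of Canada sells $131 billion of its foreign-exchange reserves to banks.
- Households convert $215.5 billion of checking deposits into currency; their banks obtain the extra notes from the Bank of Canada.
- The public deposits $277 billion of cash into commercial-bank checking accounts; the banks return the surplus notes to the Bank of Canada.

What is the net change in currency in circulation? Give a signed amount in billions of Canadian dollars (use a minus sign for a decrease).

-$61.5 billion

Bank of Canada balance sheet:
  Assets:      Foreign assets −$131B
  Liabilities: Bank reserves −$69.5B, Currency in circulation −$61.5B
Commercial banking system:
  Assets:      Reserves at CB −$69.5B, Foreign assets +$131B
  Liabilities: Checkable deposits +$61.5B
So the change in currency in circulation is -$61.5 billion.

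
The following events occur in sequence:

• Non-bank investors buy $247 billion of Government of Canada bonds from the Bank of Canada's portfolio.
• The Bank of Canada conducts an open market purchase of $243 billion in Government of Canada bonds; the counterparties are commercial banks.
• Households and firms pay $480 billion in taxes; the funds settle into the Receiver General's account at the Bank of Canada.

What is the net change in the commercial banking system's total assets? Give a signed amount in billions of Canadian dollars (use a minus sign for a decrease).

Bank of Canada balance sheet:
  Assets:      Securities −$4B
  Liabilities: Bank reserves −$484B, Government deposits +$480B
Commercial banking system:
  Assets:      Reserves at CB −$484B, Securities −$243B
  Liabilities: Checkable deposits −$727B
Change in total bank assets = -$727 billion.

-$727 billion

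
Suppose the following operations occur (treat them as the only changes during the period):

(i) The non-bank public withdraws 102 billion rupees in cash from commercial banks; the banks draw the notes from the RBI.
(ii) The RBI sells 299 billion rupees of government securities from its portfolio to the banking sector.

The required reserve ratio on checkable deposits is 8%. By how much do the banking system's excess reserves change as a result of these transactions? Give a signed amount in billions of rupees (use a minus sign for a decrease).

Currency withdrawal 102 billion rupees: reserves −102B, deposits −102B.
OMO sale (to banks) 299 billion rupees: reserves −299B, deposits 0.
Totals: Δreserves = −401B, Δdeposits = −102B.
Δrequired reserves = 8% × −102B = −8.16B.
Δexcess reserves = Δreserves − Δrequired = −401B − (−8.16B) = -392.84 billion.

-392.84 billion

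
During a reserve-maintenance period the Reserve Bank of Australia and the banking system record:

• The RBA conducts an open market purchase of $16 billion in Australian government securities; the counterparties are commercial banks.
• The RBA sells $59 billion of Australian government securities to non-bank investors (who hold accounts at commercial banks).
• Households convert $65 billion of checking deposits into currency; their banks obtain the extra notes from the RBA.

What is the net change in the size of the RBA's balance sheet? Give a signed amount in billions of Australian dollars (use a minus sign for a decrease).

OMO purchase (from banks) $16 billion: an RBA asset is acquired → +$16B.
Asset sale (to non-banks) $59 billion: an RBA asset is shed → −$59B.
Currency withdrawal $65 billion: only the composition of liabilities changes → 0.
Net: 16 − 59 + 0 = -$43 billion.

-$43 billion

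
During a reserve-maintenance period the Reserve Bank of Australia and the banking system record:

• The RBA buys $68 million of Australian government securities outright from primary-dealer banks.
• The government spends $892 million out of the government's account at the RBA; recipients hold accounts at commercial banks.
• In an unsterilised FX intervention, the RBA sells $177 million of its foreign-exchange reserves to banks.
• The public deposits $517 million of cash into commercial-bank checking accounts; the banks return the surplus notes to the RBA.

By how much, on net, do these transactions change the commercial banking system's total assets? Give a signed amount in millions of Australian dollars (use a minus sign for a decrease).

OMO purchase (from banks) $68 million: just an asset swap on bank balance sheets → 0.
Government spending $892 million: bank balance sheets expand → +$892M.
FX sale $177 million: just an asset swap on bank balance sheets → 0.
Currency deposit $517 million: bank balance sheets expand → +$517M.
Net: 0 + 892 + 0 + 517 = +$1409 million.

+$1409 million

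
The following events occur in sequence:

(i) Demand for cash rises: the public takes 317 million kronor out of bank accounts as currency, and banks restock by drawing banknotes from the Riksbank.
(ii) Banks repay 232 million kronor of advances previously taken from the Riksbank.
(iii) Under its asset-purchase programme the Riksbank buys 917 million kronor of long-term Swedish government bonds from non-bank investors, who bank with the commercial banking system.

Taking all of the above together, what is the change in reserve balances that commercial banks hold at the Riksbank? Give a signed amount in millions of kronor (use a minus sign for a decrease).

+368 million

Riksbank balance sheet:
  Assets:      Securities +917M, Loans to banks −232M
  Liabilities: Bank reserves +368M, Currency in circulation +317M
Commercial banking system:
  Assets:      Reserves at CB +368M
  Liabilities: Checkable deposits +600M, Borrowings from CB −232M
So the change in reserve balances that commercial banks hold at the Riksbank is +368 million.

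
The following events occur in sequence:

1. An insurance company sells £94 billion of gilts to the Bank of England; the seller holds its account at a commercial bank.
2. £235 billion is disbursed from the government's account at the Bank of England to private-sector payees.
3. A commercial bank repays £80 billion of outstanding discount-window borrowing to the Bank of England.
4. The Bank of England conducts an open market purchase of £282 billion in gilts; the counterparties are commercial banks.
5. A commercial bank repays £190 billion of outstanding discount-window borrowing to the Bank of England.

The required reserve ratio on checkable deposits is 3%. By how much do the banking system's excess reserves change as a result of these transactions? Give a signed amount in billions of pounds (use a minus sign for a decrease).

Asset purchase (from non-banks) £94 billion: reserves +£94B, deposits +£94B.
Government spending £235 billion: reserves +£235B, deposits +£235B.
Discount-window repayment £80 billion: reserves −£80B, deposits 0.
OMO purchase (from banks) £282 billion: reserves +£282B, deposits 0.
Discount-window repayment £190 billion: reserves −£190B, deposits 0.
Totals: Δreserves = +£341B, Δdeposits = +£329B.
Δrequired reserves = 3% × +£329B = +£9.87B.
Δexcess reserves = Δreserves − Δrequired = +£341B − (+£9.87B) = +£331.13 billion.

+£331.13 billion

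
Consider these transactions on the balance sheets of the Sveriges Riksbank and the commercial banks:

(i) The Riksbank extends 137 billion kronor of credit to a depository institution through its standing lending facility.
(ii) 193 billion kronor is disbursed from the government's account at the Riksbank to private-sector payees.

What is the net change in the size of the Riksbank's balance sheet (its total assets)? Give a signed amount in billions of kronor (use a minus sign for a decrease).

Discount-window loan 137 billion kronor: a Riksbank asset is acquired → +137B.
Government spending 193 billion kronor: only the composition of liabilities changes → 0.
Net: 137 + 0 = +137 billion.

+137 billion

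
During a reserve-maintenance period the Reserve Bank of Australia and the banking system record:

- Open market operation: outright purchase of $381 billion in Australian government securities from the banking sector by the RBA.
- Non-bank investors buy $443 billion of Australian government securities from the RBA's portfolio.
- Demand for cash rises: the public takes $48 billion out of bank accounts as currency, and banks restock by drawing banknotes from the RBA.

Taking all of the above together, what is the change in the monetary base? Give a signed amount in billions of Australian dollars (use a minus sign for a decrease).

-$62 billion

RBA balance sheet:
  Assets:      Securities −$62B
  Liabilities: Bank reserves −$110B, Currency in circulation +$48B
Monetary base = currency + reserves: +$48B + (−$110B) = -$62 billion.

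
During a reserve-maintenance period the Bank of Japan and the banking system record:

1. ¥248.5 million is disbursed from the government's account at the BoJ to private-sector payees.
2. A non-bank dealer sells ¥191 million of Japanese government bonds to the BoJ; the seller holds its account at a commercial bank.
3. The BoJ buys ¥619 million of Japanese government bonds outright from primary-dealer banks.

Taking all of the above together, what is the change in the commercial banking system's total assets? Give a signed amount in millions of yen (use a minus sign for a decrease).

Government spending ¥248.5 million: bank balance sheets expand → +¥248.5M.
Asset purchase (from non-banks) ¥191 million: bank balance sheets expand → +¥191M.
OMO purchase (from banks) ¥619 million: just an asset swap on bank balance sheets → 0.
Net: 248.5 + 191 + 0 = +¥439.5 million.

+¥439.5 million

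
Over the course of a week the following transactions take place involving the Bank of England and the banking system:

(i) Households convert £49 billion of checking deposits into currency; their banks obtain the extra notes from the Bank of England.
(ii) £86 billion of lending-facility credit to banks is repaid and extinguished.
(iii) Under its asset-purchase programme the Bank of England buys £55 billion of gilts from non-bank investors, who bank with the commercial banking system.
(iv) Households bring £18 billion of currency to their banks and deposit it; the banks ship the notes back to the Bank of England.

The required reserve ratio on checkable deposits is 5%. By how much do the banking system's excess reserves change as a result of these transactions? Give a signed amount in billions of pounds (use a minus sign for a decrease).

Currency withdrawal £49 billion: reserves −£49B, deposits −£49B.
Discount-window repayment £86 billion: reserves −£86B, deposits 0.
Asset purchase (from non-banks) £55 billion: reserves +£55B, deposits +£55B.
Currency deposit £18 billion: reserves +£18B, deposits +£18B.
Totals: Δreserves = −£62B, Δdeposits = +£24B.
Δrequired reserves = 5% × +£24B = +£1.2B.
Δexcess reserves = Δreserves − Δrequired = −£62B − (+£1.2B) = -£63.2 billion.

-£63.2 billion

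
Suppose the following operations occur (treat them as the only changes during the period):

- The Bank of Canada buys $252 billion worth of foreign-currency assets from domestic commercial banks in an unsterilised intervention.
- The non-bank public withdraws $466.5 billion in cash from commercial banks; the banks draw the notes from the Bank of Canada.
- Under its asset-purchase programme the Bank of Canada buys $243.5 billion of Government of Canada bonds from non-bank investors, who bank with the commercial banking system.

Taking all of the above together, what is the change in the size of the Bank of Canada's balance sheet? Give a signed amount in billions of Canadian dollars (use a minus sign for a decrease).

Bank of Canada balance sheet:
  Assets:      Securities +$243.5B, Foreign assets +$252B
  Liabilities: Bank reserves +$29B, Currency in circulation +$466.5B
Change in total Bank of Canada assets = +$495.5 billion.

+$495.5 billion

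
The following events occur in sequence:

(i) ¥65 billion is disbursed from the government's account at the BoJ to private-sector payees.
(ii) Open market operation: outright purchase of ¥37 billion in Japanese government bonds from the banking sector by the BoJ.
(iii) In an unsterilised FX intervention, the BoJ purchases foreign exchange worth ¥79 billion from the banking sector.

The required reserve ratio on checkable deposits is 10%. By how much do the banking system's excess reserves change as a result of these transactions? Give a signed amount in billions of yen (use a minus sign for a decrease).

+¥174.5 billion

Government spending ¥65 billion: reserves +¥65B, deposits +¥65B.
OMO purchase (from banks) ¥37 billion: reserves +¥37B, deposits 0.
FX purchase ¥79 billion: reserves +¥79B, deposits 0.
Totals: Δreserves = +¥181B, Δdeposits = +¥65B.
Δrequired reserves = 10% × +¥65B = +¥6.5B.
Δexcess reserves = Δreserves − Δrequired = +¥181B − (+¥6.5B) = +¥174.5 billion.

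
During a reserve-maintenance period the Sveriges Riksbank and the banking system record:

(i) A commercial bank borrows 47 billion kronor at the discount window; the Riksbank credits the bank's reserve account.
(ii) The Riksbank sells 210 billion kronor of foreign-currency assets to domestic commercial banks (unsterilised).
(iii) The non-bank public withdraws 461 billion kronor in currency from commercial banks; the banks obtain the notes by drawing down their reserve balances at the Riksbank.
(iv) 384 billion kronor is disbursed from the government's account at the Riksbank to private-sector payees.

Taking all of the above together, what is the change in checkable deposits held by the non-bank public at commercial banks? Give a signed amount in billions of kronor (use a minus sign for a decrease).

Riksbank balance sheet:
  Assets:      Loans to banks +47B, Foreign assets −210B
  Liabilities: Bank reserves −240B, Currency in circulation +461B, Government deposits −384B
Commercial banking system:
  Assets:      Reserves at CB −240B, Foreign assets +210B
  Liabilities: Checkable deposits −77B, Borrowings from CB +47B
So the change in checkable deposits held by the non-bank public at commercial banks is -77 billion.

-77 billion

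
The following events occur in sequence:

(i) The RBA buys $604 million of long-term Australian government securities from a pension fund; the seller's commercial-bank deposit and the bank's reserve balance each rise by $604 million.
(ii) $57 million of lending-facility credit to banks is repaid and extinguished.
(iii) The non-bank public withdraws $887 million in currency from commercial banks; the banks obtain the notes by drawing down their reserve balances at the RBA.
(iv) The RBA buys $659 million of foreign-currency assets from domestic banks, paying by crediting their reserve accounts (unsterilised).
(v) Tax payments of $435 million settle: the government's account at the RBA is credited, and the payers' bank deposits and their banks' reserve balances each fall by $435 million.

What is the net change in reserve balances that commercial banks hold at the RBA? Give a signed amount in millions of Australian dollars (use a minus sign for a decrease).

-$116 million

Asset purchase (from non-banks) $604 million: the RBA pays by crediting reserve accounts → +$604M.
Discount-window repayment $57 million: repayment is debited from reserves → −$57M.
Currency withdrawal $887 million: banks swap reserves for currency → −$887M.
FX purchase $659 million: the RBA pays by crediting reserve accounts → +$659M.
Government account inflow $435 million: funds move from bank reserves into the government account → −$435M.
Net: 604 − 57 − 887 + 659 − 435 = -$116 million.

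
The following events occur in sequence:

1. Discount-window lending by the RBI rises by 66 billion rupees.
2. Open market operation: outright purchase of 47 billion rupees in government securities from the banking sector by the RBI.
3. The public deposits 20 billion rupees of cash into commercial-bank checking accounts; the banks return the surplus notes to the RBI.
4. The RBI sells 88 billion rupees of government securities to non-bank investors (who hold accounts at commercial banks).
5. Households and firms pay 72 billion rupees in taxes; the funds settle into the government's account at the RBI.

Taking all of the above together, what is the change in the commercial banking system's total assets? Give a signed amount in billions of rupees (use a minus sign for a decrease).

-74 billion

RBI balance sheet:
  Assets:      Securities −41B, Loans to banks +66B
  Liabilities: Bank reserves −27B, Currency in circulation −20B, Government deposits +72B
Commercial banking system:
  Assets:      Reserves at CB −27B, Securities −47B
  Liabilities: Checkable deposits −140B, Borrowings from CB +66B
Change in total bank assets = -74 billion.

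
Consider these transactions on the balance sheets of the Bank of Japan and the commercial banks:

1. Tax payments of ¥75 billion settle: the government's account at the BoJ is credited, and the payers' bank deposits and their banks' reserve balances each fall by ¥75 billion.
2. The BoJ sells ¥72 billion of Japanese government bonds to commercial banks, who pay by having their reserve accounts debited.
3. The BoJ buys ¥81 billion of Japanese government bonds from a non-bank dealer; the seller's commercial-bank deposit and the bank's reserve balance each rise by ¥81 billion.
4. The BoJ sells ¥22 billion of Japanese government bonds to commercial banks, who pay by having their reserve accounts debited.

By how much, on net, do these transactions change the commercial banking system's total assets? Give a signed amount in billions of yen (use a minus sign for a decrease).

+¥6 billion

Government account inflow ¥75 billion: bank balance sheets shrink → −¥75B.
OMO sale (to banks) ¥72 billion: just an asset swap on bank balance sheets → 0.
Asset purchase (from non-banks) ¥81 billion: bank balance sheets expand → +¥81B.
OMO sale (to banks) ¥22 billion: just an asset swap on bank balance sheets → 0.
Net: −75 + 0 + 81 + 0 = +¥6 billion.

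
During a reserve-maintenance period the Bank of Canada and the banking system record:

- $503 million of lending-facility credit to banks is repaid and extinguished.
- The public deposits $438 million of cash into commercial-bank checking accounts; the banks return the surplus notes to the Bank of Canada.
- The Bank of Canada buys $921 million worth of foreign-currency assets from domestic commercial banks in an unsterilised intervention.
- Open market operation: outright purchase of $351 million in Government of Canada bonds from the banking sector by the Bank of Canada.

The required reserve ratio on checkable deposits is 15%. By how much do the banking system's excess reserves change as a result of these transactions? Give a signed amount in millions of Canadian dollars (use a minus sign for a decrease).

Discount-window repayment $503 million: reserves −$503M, deposits 0.
Currency deposit $438 million: reserves +$438M, deposits +$438M.
FX purchase $921 million: reserves +$921M, deposits 0.
OMO purchase (from banks) $351 million: reserves +$351M, deposits 0.
Totals: Δreserves = +$1207M, Δdeposits = +$438M.
Δrequired reserves = 15% × +$438M = +$65.7M.
Δexcess reserves = Δreserves − Δrequired = +$1207M − (+$65.7M) = +$1141.3 million.

+$1141.3 million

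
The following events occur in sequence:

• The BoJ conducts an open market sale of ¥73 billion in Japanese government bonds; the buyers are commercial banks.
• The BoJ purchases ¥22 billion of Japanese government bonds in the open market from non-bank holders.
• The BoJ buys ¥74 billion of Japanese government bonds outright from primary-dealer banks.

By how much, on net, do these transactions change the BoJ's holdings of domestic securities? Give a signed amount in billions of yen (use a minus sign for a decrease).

+¥23 billion

OMO sale (to banks) ¥73 billion: securities removed from the BoJ's portfolio → −¥73B.
Asset purchase (from non-banks) ¥22 billion: securities added to the BoJ's portfolio → +¥22B.
OMO purchase (from banks) ¥74 billion: securities added to the BoJ's portfolio → +¥74B.
Net: −73 + 22 + 74 = +¥23 billion.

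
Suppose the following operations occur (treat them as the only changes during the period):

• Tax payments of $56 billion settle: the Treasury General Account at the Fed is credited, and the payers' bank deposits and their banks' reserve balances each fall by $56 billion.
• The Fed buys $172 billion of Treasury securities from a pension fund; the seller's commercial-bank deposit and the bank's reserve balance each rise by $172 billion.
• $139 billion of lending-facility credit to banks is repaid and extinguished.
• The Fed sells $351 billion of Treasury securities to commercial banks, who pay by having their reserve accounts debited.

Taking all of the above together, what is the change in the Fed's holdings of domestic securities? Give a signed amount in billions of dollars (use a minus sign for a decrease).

-$179 billion

Government account inflow $56 billion: the Fed's securities portfolio is untouched → 0.
Asset purchase (from non-banks) $172 billion: securities added to the Fed's portfolio → +$172B.
Discount-window repayment $139 billion: the Fed's securities portfolio is untouched → 0.
OMO sale (to banks) $351 billion: securities removed from the Fed's portfolio → −$351B.
Net: 0 + 172 + 0 − 351 = -$179 billion.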